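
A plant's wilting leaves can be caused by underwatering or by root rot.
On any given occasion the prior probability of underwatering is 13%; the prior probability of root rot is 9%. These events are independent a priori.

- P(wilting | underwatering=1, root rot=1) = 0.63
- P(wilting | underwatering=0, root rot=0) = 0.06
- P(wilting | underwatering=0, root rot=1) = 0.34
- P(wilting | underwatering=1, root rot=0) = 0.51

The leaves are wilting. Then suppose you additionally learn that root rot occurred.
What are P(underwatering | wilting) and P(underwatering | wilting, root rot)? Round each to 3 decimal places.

P(underwatering | wilting) ≈ 0.477; P(underwatering | wilting, root rot) ≈ 0.217

P(wilting) = 0.06*0.87*0.91 + 0.34*0.87*0.09 + 0.51*0.13*0.91 + 0.63*0.13*0.09 = 0.047502 + 0.026622 + 0.060333 + 0.007371 = 0.141828
Of this, 0.067704 comes from 0.060333 + 0.007371 (the underwatering=true cases).
Hence the posterior is 0.067704/0.141828 ≈ 0.477.

Now condition on the additional information:
Weight on underwatering=true, given the evidence: 0.63·0.13 = 0.081900
Denominator P(wilting | root rot): 0.34·0.87 + 0.63·0.13 = 0.377700
Posterior = 0.081900 / 0.377700 ≈ 0.217
— root rot explains away the evidence for underwatering.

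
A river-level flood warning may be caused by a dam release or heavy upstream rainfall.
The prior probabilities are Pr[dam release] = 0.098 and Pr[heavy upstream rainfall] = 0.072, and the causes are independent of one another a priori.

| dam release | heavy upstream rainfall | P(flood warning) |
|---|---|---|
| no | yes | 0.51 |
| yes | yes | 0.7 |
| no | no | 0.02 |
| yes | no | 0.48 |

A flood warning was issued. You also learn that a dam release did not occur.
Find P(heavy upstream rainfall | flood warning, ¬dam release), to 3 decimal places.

Weight on heavy upstream rainfall=true, given the evidence: 0.51×0.072 = 0.036720
Normalizer over all consistent configurations: 0.02×0.928 + 0.51×0.072 = 0.055280
P(heavy upstream rainfall | flood warning, ¬dam release) = 0.036720/0.055280 ≈ 0.664

P(heavy upstream rainfall | flood warning, ¬dam release) ≈ 0.664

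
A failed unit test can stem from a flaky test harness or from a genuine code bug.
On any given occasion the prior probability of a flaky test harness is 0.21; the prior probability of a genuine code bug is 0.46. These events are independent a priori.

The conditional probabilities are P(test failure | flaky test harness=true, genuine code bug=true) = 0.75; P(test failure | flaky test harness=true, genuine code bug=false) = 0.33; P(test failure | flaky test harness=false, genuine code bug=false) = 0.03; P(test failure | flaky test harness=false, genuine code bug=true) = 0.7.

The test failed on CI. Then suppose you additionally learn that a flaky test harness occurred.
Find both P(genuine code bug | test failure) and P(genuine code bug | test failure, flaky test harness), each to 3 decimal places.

P(genuine code bug | test failure) ≈ 0.867; P(genuine code bug | test failure, flaky test harness) ≈ 0.659

Enumerate the 4 (flaky test harness, genuine code bug) configurations and weight by the priors:
  P(test failure) = 0.03·0.79·0.54 + 0.7·0.79·0.46 + 0.33·0.21·0.54 + 0.75·0.21·0.46
        = 0.012798 + 0.254380 + 0.037422 + 0.072450 = 0.377050
The terms with genuine code bug present sum to 0.326830, so
  P(genuine code bug | test failure) = 0.326830 / 0.377050 ≈ 0.867

Now condition on the additional information:
Numerator (weight on configurations with genuine code bug): 0.75·0.46 = 0.345000
The normalizing constant is 0.33·0.54 + 0.75·0.46 = 0.523200
Posterior = 0.345000 / 0.523200 ≈ 0.659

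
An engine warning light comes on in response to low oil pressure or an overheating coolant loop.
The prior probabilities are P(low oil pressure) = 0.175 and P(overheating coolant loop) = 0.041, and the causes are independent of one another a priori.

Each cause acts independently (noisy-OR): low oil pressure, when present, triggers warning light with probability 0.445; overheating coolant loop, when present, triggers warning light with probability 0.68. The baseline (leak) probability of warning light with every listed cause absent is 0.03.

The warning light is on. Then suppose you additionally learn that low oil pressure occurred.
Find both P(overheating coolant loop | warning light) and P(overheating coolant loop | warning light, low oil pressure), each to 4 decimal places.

Under noisy-OR, P(warning light | causes) = 1 − (1−0.03)·∏(1−qᵢ) over the active causes.
For the numerator, keep only overheating coolant loop=true terms: 0.023326 + 0.005939 = 0.029265
Denominator P(warning light): 0.03·0.825·0.959 + 0.6896·0.825·0.041 + 0.46165·0.175·0.959 + 0.827728·0.175·0.041 = 0.130476
Posterior = 0.029265 / 0.130476 ≈ 0.2243

Now also conditioning on low oil pressure=true:
Weight on overheating coolant loop=true, given the evidence: 0.827728*0.041 = 0.033937
The normalizing constant is 0.46165*0.959 + 0.827728*0.041 = 0.476659
Posterior = 0.033937 / 0.476659 ≈ 0.0712

P(overheating coolant loop | warning light) ≈ 0.2243; P(overheating coolant loop | warning light, low oil pressure) ≈ 0.0712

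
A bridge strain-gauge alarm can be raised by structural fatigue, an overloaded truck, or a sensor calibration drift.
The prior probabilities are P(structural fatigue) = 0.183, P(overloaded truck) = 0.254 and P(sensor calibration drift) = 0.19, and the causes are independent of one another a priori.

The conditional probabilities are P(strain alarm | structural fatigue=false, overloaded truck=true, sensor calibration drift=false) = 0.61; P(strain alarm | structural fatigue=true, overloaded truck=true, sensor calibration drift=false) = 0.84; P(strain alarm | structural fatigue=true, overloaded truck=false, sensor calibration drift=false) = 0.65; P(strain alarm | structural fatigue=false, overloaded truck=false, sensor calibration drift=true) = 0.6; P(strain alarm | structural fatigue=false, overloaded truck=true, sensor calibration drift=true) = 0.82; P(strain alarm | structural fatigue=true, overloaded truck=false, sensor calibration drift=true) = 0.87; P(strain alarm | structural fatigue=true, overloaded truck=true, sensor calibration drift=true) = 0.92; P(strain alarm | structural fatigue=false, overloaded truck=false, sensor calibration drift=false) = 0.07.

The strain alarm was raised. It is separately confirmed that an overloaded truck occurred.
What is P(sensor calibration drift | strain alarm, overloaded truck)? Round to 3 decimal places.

P(sensor calibration drift | strain alarm, overloaded truck) ≈ 0.232

Weight on sensor calibration drift=true, given the evidence: 0.127289 + 0.031988 = 0.159277
The normalizing constant is 0.61*0.817*0.81 + 0.82*0.817*0.19 + 0.84*0.183*0.81 + 0.92*0.183*0.19 = 0.687470
P(sensor calibration drift | strain alarm, overloaded truck) = 0.159277/0.687470 ≈ 0.232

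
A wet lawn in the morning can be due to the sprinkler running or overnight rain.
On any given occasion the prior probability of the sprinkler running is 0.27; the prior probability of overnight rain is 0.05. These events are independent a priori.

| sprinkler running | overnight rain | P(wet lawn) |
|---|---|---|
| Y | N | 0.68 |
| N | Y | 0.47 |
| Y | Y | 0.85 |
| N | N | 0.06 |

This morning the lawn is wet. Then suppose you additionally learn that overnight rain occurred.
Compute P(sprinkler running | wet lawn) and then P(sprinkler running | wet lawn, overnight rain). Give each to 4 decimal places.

P(sprinkler running | wet lawn) ≈ 0.7598; P(sprinkler running | wet lawn, overnight rain) ≈ 0.4008

For the numerator, keep only sprinkler running=true terms: 0.174420 + 0.011475 = 0.185895
The normalizing constant is 0.06*0.73*0.95 + 0.47*0.73*0.05 + 0.68*0.27*0.95 + 0.85*0.27*0.05 = 0.244660
P(sprinkler running | wet lawn) = 0.185895/0.244660 ≈ 0.7598

Now condition on the additional information:
For the numerator, keep only sprinkler running=true terms: 0.85*0.27 = 0.229500
The normalizing constant is 0.47*0.73 + 0.85*0.27 = 0.572600
Posterior = 0.229500 / 0.572600 ≈ 0.4008
— overnight rain explains away the evidence for sprinkler running.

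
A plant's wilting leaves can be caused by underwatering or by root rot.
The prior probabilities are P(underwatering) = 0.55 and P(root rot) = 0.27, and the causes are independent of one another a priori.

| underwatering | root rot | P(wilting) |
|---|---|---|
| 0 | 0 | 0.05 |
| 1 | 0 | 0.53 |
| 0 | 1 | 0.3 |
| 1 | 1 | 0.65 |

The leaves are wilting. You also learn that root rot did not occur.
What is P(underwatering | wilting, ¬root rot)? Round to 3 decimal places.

Weight on underwatering=true, given the evidence: 0.53×0.55 = 0.291500
The normalizing constant is 0.05×0.45 + 0.53×0.55 = 0.314000
Posterior = 0.291500 / 0.314000 ≈ 0.928

P(underwatering | wilting, ¬root rot) ≈ 0.928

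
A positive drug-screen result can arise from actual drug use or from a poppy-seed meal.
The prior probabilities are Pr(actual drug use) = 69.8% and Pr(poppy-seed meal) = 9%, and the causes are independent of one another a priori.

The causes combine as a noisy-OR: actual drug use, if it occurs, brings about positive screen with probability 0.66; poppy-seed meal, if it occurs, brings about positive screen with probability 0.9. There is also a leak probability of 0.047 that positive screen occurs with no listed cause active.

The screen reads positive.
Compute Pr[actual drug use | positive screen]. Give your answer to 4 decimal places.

Pr[actual drug use | positive screen] ≈ 0.9289

Under noisy-OR, P(positive screen | causes) = 1 − (1−0.047)·∏(1−qᵢ) over the active causes.
Weight on actual drug use=true, given the evidence: 0.429369 + 0.060785 = 0.490154
Denominator P(positive screen): 0.047*0.302*0.91 + 0.9047*0.302*0.09 + 0.67598*0.698*0.91 + 0.967598*0.698*0.09 = 0.527661
Posterior = 0.490154 / 0.527661 ≈ 0.9289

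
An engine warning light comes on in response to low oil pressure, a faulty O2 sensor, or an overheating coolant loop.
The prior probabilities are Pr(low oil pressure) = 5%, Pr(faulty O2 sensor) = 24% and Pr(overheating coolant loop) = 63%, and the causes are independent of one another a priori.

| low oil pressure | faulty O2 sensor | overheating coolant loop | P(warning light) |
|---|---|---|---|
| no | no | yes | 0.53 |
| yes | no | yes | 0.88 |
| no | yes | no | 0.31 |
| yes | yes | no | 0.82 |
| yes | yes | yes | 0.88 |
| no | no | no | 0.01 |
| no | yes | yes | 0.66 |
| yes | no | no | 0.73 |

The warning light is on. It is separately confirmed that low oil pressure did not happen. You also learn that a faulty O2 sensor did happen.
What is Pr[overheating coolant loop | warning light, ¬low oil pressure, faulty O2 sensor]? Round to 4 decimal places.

Pr[overheating coolant loop | warning light, ¬low oil pressure, faulty O2 sensor] ≈ 0.7838

Sum P(warning light|·) weighted by the priors over both values of overheating coolant loop:
  P(warning light | ¬low oil pressure, faulty O2 sensor) = 0.31×0.37 + 0.66×0.63
        = 0.114700 + 0.415800 = 0.530500
The terms with overheating coolant loop present sum to 0.415800, so
  P(overheating coolant loop | warning light, ¬low oil pressure, faulty O2 sensor) = 0.415800 / 0.530500 ≈ 0.7838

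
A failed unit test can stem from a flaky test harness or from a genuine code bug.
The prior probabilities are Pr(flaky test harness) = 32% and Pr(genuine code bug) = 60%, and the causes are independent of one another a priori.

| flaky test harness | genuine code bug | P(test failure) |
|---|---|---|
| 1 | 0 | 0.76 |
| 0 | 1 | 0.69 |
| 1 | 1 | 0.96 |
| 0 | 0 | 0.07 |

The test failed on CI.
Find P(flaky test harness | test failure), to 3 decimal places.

P(flaky test harness | test failure) ≈ 0.484

Sum P(test failure|·) weighted by the priors over the 4 (flaky test harness, genuine code bug) configurations:
  P(test failure) = 0.07*0.68*0.4 + 0.69*0.68*0.6 + 0.76*0.32*0.4 + 0.96*0.32*0.6
        = 0.019040 + 0.281520 + 0.097280 + 0.184320 = 0.582160
Configurations with flaky test harness contribute 0.281600, so
  P(flaky test harness | test failure) = 0.281600 / 0.582160 ≈ 0.484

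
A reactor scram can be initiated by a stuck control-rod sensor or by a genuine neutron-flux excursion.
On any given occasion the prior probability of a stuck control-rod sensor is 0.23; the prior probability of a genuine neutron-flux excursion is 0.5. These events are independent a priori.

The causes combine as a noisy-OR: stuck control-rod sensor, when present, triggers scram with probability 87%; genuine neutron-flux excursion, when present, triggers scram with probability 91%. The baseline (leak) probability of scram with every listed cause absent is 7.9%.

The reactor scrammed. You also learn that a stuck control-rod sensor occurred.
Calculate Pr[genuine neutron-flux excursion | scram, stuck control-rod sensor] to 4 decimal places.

Under noisy-OR, P(scram | causes) = 1 − (1−0.079)·∏(1−qᵢ) over the active causes.
Sum P(scram|·) weighted by the priors over both values of genuine neutron-flux excursion:
  P(scram | stuck control-rod sensor) = 0.88027*0.5 + 0.989224*0.5
        = 0.440135 + 0.494612 = 0.934747
Configurations with genuine neutron-flux excursion contribute 0.494612, so
  P(genuine neutron-flux excursion | scram, stuck control-rod sensor) = 0.494612 / 0.934747 ≈ 0.5291

Pr[genuine neutron-flux excursion | scram, stuck control-rod sensor] ≈ 0.5291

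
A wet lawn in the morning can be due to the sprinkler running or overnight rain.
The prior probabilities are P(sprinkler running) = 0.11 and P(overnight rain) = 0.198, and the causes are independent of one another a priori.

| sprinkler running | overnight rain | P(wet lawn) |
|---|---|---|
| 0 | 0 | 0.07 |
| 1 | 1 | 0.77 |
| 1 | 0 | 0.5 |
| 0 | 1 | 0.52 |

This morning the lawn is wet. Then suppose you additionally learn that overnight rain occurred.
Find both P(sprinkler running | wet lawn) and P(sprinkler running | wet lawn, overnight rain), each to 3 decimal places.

P(sprinkler running | wet lawn) ≈ 0.301; P(sprinkler running | wet lawn, overnight rain) ≈ 0.155

P(wet lawn) = 0.07·0.89·0.802 + 0.52·0.89·0.198 + 0.5·0.11·0.802 + 0.77·0.11·0.198 = 0.049965 + 0.091634 + 0.044110 + 0.016771 = 0.202480
Restricting to configurations with sprinkler running present: 0.044110 + 0.016771 = 0.060881.
Hence the posterior is 0.060881/0.202480 ≈ 0.301.

With the extra evidence:
Weight on sprinkler running=true, given the evidence: 0.77×0.11 = 0.084700
Normalizer over all consistent configurations: 0.52×0.89 + 0.77×0.11 = 0.547500
P(sprinkler running | wet lawn, overnight rain) = 0.084700/0.547500 ≈ 0.155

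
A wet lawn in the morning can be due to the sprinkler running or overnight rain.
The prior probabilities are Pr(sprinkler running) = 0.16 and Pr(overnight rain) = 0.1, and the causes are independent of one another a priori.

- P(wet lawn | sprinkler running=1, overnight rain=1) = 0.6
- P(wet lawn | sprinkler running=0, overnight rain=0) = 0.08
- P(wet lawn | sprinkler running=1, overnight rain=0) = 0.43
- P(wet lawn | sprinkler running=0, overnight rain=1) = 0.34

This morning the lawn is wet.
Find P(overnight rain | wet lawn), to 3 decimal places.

P(wet lawn) = 0.08·0.84·0.9 + 0.34·0.84·0.1 + 0.43·0.16·0.9 + 0.6·0.16·0.1 = 0.060480 + 0.028560 + 0.061920 + 0.009600 = 0.160560
Of this, 0.038160 comes from 0.028560 + 0.009600 (the overnight rain=true cases).
So P(overnight rain | wet lawn) = 0.038160/0.160560 ≈ 0.238.

P(overnight rain | wet lawn) ≈ 0.238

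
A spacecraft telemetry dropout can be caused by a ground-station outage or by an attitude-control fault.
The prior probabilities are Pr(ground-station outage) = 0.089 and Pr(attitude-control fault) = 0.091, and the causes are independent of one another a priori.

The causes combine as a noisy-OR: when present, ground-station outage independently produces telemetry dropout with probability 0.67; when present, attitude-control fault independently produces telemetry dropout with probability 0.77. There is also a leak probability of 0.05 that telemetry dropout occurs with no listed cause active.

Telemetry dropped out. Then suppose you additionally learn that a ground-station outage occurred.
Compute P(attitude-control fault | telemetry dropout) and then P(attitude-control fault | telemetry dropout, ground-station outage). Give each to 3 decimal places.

Under noisy-OR, P(telemetry dropout | causes) = 1 − (1−0.05)·∏(1−qᵢ) over the active causes.
Sum P(telemetry dropout|·) weighted by the priors over the 4 (ground-station outage, attitude-control fault) configurations:
  P(telemetry dropout) = 0.05×0.911×0.909 + 0.7815×0.911×0.091 + 0.6865×0.089×0.909 + 0.927895×0.089×0.091
        = 0.041405 + 0.064787 + 0.055539 + 0.007515 = 0.169246
Configurations with attitude-control fault contribute 0.072302, so
  P(attitude-control fault | telemetry dropout) = 0.072302 / 0.169246 ≈ 0.427

Now condition on the additional information:
P(telemetry dropout | ground-station outage) = 0.6865·0.909 + 0.927895·0.091 = 0.624028 + 0.084438 = 0.708466
Of this, 0.084438 comes from 0.927895·0.091 (the attitude-control fault=true cases).
So P(attitude-control fault | telemetry dropout, ground-station outage) = 0.084438/0.708466 ≈ 0.119.

P(attitude-control fault | telemetry dropout) ≈ 0.427; P(attitude-control fault | telemetry dropout, ground-station outage) ≈ 0.119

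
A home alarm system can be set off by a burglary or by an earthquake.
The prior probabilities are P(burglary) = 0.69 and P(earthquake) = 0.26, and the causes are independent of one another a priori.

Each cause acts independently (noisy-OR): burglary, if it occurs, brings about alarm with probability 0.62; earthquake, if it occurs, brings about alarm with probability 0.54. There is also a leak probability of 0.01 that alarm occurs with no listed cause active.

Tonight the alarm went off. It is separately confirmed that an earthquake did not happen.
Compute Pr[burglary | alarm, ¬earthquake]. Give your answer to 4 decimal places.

Under noisy-OR, P(alarm | causes) = 1 − (1−0.01)·∏(1−qᵢ) over the active causes.
For the numerator, keep only burglary=true terms: 0.6238*0.69 = 0.430422
The normalizing constant is 0.01*0.31 + 0.6238*0.69 = 0.433522
Posterior = 0.430422 / 0.433522 ≈ 0.9928

Pr[burglary | alarm, ¬earthquake] ≈ 0.9928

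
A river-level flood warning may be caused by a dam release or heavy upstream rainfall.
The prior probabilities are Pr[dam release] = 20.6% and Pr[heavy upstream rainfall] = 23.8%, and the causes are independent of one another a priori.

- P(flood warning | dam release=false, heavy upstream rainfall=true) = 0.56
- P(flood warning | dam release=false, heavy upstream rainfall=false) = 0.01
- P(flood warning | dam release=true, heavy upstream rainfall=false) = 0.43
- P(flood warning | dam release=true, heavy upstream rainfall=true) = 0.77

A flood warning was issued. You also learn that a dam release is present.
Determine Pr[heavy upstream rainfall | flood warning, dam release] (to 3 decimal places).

P(flood warning | dam release) = 0.43*0.762 + 0.77*0.238 = 0.327660 + 0.183260 = 0.510920
Restricting to configurations with heavy upstream rainfall present: 0.77*0.238 = 0.183260.
Hence the posterior is 0.183260/0.510920 ≈ 0.359.

Pr[heavy upstream rainfall | flood warning, dam release] ≈ 0.359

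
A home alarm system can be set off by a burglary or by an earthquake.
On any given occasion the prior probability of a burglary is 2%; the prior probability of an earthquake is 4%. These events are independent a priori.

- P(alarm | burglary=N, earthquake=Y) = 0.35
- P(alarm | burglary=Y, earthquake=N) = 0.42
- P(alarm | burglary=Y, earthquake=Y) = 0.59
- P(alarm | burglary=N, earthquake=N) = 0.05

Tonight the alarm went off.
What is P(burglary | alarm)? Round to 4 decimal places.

By total probability over the 4 (burglary, earthquake) configurations:
  P(alarm) = 0.05×0.98×0.96 + 0.35×0.98×0.04 + 0.42×0.02×0.96 + 0.59×0.02×0.04
        = 0.047040 + 0.013720 + 0.008064 + 0.000472 = 0.069296
The terms with burglary present sum to 0.008536, so
  P(burglary | alarm) = 0.008536 / 0.069296 ≈ 0.1232

P(burglary | alarm) ≈ 0.1232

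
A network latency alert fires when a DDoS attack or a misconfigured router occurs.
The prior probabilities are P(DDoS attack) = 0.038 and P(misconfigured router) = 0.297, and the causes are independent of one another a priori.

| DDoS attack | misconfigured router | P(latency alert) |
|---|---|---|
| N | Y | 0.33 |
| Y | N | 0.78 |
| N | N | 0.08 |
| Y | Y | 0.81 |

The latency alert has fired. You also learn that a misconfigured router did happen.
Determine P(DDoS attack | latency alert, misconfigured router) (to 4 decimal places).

For the numerator, keep only DDoS attack=true terms: 0.81*0.038 = 0.030780
The normalizing constant is 0.33*0.962 + 0.81*0.038 = 0.348240
Posterior = 0.030780 / 0.348240 ≈ 0.0884

P(DDoS attack | latency alert, misconfigured router) ≈ 0.0884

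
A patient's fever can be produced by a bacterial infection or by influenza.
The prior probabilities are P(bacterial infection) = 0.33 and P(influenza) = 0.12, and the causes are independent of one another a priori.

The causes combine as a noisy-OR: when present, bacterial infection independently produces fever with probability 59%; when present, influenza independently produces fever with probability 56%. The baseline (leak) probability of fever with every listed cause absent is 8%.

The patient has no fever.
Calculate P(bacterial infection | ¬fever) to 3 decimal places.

Under noisy-OR, P(fever | causes) = 1 − (1−0.08)·∏(1−qᵢ) over the active causes.
Numerator (weight on configurations with bacterial infection): 0.109539 + 0.006572 = 0.116111
The normalizing constant is 0.92·0.67·0.88 + 0.4048·0.67·0.12 + 0.3772·0.33·0.88 + 0.165968·0.33·0.12 = 0.691089
P(bacterial infection | ¬fever) = 0.116111/0.691089 ≈ 0.168

P(bacterial infection | ¬fever) ≈ 0.168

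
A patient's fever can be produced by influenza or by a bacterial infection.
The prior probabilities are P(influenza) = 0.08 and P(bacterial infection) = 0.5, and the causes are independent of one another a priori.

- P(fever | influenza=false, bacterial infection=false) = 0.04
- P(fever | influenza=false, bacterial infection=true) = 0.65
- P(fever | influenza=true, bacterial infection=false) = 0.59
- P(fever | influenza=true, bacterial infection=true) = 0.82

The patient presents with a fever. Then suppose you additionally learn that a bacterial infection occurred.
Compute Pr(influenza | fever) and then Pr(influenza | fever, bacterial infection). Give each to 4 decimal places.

Pr(influenza | fever) ≈ 0.1509; Pr(influenza | fever, bacterial infection) ≈ 0.0989

Enumerate the 4 (influenza, bacterial infection) configurations and weight by the priors:
  P(fever) = 0.04·0.92·0.5 + 0.65·0.92·0.5 + 0.59·0.08·0.5 + 0.82·0.08·0.5
        = 0.018400 + 0.299000 + 0.023600 + 0.032800 = 0.373800
Configurations with influenza contribute 0.056400, so
  P(influenza | fever) = 0.056400 / 0.373800 ≈ 0.1509

With the extra evidence:
Numerator (weight on configurations with influenza): 0.82·0.08 = 0.065600
Denominator P(fever | bacterial infection): 0.65·0.92 + 0.82·0.08 = 0.663600
Posterior = 0.065600 / 0.663600 ≈ 0.0989
The drop from 0.1509 to 0.0989 is the explaining-away (discounting) effect.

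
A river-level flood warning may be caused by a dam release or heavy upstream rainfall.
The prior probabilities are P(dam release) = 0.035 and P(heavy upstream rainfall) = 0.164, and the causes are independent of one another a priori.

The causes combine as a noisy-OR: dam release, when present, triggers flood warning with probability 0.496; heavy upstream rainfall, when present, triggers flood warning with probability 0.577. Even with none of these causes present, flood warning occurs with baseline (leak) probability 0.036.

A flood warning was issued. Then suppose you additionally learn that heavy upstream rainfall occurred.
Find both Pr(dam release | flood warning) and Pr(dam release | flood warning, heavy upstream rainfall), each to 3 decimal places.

Pr(dam release | flood warning) ≈ 0.138; Pr(dam release | flood warning, heavy upstream rainfall) ≈ 0.046

Under noisy-OR, P(flood warning | causes) = 1 − (1−0.036)·∏(1−qᵢ) over the active causes.
Sum P(flood warning|·) weighted by the priors over the 4 (dam release, heavy upstream rainfall) configurations:
  P(flood warning) = 0.036×0.965×0.836 + 0.592228×0.965×0.164 + 0.514144×0.035×0.836 + 0.794483×0.035×0.164
        = 0.029043 + 0.093726 + 0.015044 + 0.004560 = 0.142373
Keeping only the dam release-present terms gives 0.019604, so
  P(dam release | flood warning) = 0.019604 / 0.142373 ≈ 0.138

Now also conditioning on heavy upstream rainfall=true:
Enumerate both values of dam release and weight by the priors:
  P(flood warning | heavy upstream rainfall) = 0.592228*0.965 + 0.794483*0.035
        = 0.571500 + 0.027807 = 0.599307
Configurations with dam release contribute 0.027807, so
  P(dam release | flood warning, heavy upstream rainfall) = 0.027807 / 0.599307 ≈ 0.046
The drop from 0.138 to 0.046 is the explaining-away (discounting) effect.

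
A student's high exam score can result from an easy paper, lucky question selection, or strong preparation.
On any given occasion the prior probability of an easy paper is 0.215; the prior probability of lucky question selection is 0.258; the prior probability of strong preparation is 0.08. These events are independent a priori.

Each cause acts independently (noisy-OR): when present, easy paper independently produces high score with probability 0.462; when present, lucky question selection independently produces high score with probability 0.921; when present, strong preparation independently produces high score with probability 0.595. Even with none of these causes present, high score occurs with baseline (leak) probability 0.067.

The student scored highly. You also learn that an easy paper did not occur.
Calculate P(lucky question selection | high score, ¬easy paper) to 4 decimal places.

Under noisy-OR, P(high score | causes) = 1 − (1−0.067)·∏(1−qᵢ) over the active causes.
P(high score | ¬easy paper) = 0.067×0.742×0.92 + 0.622135×0.742×0.08 + 0.926293×0.258×0.92 + 0.970149×0.258×0.08 = 0.045737 + 0.036930 + 0.219865 + 0.020024 = 0.322556
Of this, 0.239889 comes from 0.219865 + 0.020024 (the lucky question selection=true cases).
Hence the posterior is 0.239889/0.322556 ≈ 0.7437.

P(lucky question selection | high score, ¬easy paper) ≈ 0.7437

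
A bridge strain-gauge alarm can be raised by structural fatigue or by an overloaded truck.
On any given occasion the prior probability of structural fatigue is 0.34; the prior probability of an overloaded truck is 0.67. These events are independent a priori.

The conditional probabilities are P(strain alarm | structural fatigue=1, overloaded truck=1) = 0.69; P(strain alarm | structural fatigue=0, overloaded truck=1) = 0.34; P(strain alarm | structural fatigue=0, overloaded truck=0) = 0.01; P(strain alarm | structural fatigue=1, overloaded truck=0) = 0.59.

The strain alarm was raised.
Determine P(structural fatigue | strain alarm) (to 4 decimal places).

P(structural fatigue | strain alarm) ≈ 0.5942

P(strain alarm) = 0.01·0.66·0.33 + 0.34·0.66·0.67 + 0.59·0.34·0.33 + 0.69·0.34·0.67 = 0.002178 + 0.150348 + 0.066198 + 0.157182 = 0.375906
Of this, 0.223380 comes from 0.066198 + 0.157182 (the structural fatigue=true cases).
P(structural fatigue | strain alarm) = 0.223380 / 0.375906 ≈ 0.5942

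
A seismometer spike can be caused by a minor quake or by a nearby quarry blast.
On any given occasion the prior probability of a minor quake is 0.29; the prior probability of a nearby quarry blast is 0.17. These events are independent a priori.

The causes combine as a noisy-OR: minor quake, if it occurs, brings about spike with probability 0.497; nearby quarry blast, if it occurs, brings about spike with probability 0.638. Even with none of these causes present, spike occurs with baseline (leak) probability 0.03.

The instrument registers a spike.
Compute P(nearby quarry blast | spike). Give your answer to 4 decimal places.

Under noisy-OR, P(spike | causes) = 1 − (1−0.03)·∏(1−qᵢ) over the active causes.
P(spike) = 0.03*0.71*0.83 + 0.64886*0.71*0.17 + 0.51209*0.29*0.83 + 0.823377*0.29*0.17 = 0.017679 + 0.078317 + 0.123260 + 0.040592 = 0.259848
Of this, 0.118909 comes from 0.078317 + 0.040592 (the nearby quarry blast=true cases).
Hence the posterior is 0.118909/0.259848 ≈ 0.4576.

P(nearby quarry blast | spike) ≈ 0.4576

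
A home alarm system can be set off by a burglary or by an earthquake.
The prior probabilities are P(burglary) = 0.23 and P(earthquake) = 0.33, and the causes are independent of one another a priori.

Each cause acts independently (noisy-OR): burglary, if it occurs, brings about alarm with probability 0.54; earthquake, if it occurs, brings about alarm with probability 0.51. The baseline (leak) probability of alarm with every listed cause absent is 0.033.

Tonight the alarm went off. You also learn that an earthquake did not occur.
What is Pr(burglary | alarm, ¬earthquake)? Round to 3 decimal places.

Under noisy-OR, P(alarm | causes) = 1 − (1−0.033)·∏(1−qᵢ) over the active causes.
Weight on burglary=true, given the evidence: 0.55518*0.23 = 0.127691
Denominator P(alarm | ¬earthquake): 0.033*0.77 + 0.55518*0.23 = 0.153101
P(burglary | alarm, ¬earthquake) = 0.127691/0.153101 ≈ 0.834

Pr(burglary | alarm, ¬earthquake) ≈ 0.834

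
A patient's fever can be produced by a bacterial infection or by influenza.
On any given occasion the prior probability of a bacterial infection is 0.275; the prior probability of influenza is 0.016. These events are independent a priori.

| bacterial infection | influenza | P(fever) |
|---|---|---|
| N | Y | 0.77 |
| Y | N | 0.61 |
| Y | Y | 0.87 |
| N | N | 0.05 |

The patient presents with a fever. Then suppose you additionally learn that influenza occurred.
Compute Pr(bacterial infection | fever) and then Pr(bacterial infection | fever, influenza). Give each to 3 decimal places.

Weight on bacterial infection=true, given the evidence: 0.165066 + 0.003828 = 0.168894
Denominator P(fever): 0.05·0.725·0.984 + 0.77·0.725·0.016 + 0.61·0.275·0.984 + 0.87·0.275·0.016 = 0.213496
P(bacterial infection | fever) = 0.168894/0.213496 ≈ 0.791

Now also conditioning on influenza=true:
P(fever | influenza) = 0.77×0.725 + 0.87×0.275 = 0.558250 + 0.239250 = 0.797500
Restricting to configurations with bacterial infection present: 0.87×0.275 = 0.239250.
P(bacterial infection | fever, influenza) = 0.239250 / 0.797500 ≈ 0.300

Pr(bacterial infection | fever) ≈ 0.791; Pr(bacterial infection | fever, influenza) ≈ 0.300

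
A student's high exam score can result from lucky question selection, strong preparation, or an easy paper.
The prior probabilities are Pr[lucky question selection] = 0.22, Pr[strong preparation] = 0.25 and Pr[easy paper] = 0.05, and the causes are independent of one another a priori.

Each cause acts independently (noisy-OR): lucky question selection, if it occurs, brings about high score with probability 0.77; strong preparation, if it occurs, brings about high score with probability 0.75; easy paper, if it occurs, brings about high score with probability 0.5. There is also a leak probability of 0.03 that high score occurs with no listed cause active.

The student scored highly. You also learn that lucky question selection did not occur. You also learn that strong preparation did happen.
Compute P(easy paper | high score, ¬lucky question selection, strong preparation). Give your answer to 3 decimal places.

Under noisy-OR, P(high score | causes) = 1 − (1−0.03)·∏(1−qᵢ) over the active causes.
Weight on easy paper=true, given the evidence: 0.87875*0.05 = 0.043938
Denominator P(high score | ¬lucky question selection, strong preparation): 0.7575*0.95 + 0.87875*0.05 = 0.763563
Posterior = 0.043938 / 0.763563 ≈ 0.058

P(easy paper | high score, ¬lucky question selection, strong preparation) ≈ 0.058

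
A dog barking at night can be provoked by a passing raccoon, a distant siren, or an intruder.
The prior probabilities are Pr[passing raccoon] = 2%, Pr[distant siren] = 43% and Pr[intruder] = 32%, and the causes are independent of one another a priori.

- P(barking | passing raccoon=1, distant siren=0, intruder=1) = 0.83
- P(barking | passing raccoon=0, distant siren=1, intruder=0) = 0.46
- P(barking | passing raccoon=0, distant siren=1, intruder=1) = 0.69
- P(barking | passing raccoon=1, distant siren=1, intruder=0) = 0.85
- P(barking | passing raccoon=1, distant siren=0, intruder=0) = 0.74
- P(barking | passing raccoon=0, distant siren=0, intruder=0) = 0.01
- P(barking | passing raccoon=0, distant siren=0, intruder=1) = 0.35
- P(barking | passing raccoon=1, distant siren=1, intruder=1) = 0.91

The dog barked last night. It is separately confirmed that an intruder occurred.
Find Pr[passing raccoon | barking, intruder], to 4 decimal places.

Pr[passing raccoon | barking, intruder] ≈ 0.0343

P(barking | intruder) = 0.35·0.98·0.57 + 0.69·0.98·0.43 + 0.83·0.02·0.57 + 0.91·0.02·0.43 = 0.195510 + 0.290766 + 0.009462 + 0.007826 = 0.503564
Of this, 0.017288 comes from 0.009462 + 0.007826 (the passing raccoon=true cases).
P(passing raccoon | barking, intruder) = 0.017288 / 0.503564 ≈ 0.0343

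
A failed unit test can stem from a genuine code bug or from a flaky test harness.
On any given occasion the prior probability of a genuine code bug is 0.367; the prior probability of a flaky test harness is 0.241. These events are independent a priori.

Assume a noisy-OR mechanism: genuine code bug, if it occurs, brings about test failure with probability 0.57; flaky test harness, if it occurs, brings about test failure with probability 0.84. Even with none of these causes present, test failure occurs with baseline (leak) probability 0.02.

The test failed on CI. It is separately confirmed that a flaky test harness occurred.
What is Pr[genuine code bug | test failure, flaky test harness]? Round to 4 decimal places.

Pr[genuine code bug | test failure, flaky test harness] ≈ 0.3907

Under noisy-OR, P(test failure | causes) = 1 − (1−0.02)·∏(1−qᵢ) over the active causes.
P(test failure | flaky test harness) = 0.8432·0.633 + 0.932576·0.367 = 0.533746 + 0.342255 = 0.876001
Restricting to configurations with genuine code bug present: 0.932576·0.367 = 0.342255.
P(genuine code bug | test failure, flaky test harness) = 0.342255 / 0.876001 ≈ 0.3907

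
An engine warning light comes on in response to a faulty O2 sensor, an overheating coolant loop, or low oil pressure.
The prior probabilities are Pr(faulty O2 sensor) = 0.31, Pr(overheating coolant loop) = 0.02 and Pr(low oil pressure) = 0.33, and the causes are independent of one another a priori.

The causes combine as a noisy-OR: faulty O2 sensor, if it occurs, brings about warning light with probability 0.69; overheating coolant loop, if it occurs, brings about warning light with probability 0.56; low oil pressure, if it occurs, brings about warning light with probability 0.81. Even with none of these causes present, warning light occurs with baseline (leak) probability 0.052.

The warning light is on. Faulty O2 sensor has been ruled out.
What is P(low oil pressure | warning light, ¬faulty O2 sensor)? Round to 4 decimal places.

P(low oil pressure | warning light, ¬faulty O2 sensor) ≈ 0.8660

Under noisy-OR, P(warning light | causes) = 1 − (1−0.052)·∏(1−qᵢ) over the active causes.
Numerator (weight on configurations with low oil pressure): 0.265149 + 0.006077 = 0.271226
Normalizer over all consistent configurations: 0.052*0.98*0.67 + 0.81988*0.98*0.33 + 0.58288*0.02*0.67 + 0.920747*0.02*0.33 = 0.313180
Posterior = 0.271226 / 0.313180 ≈ 0.8660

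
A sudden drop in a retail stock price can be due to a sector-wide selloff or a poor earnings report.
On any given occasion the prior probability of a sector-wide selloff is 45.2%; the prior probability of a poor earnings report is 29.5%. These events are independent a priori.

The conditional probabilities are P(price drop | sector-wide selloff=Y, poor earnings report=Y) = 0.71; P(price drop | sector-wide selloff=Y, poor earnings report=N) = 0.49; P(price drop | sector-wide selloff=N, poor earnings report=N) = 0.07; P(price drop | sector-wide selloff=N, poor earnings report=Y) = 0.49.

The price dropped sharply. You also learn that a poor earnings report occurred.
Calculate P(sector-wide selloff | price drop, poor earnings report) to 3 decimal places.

For the numerator, keep only sector-wide selloff=true terms: 0.71*0.452 = 0.320920
The normalizing constant is 0.49*0.548 + 0.71*0.452 = 0.589440
Posterior = 0.320920 / 0.589440 ≈ 0.544

P(sector-wide selloff | price drop, poor earnings report) ≈ 0.544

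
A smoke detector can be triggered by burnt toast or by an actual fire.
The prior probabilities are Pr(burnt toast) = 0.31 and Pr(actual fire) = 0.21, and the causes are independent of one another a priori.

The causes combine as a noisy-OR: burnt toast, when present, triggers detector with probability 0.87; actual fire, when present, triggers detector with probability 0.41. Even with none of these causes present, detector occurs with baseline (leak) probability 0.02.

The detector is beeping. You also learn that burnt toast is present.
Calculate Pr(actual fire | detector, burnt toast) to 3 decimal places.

Pr(actual fire | detector, burnt toast) ≈ 0.220

Under noisy-OR, P(detector | causes) = 1 − (1−0.02)·∏(1−qᵢ) over the active causes.
P(detector | burnt toast) = 0.8726×0.79 + 0.924834×0.21 = 0.689354 + 0.194215 = 0.883569
Restricting to configurations with actual fire present: 0.924834×0.21 = 0.194215.
P(actual fire | detector, burnt toast) = 0.194215 / 0.883569 ≈ 0.220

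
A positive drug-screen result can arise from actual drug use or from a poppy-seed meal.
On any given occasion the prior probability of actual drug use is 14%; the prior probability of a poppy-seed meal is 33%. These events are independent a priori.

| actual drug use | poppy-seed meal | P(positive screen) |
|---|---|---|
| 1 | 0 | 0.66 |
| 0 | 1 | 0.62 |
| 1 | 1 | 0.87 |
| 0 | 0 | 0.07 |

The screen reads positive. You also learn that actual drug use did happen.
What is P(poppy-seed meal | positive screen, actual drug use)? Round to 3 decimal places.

P(positive screen | actual drug use) = 0.66·0.67 + 0.87·0.33 = 0.442200 + 0.287100 = 0.729300
The poppy-seed meal-present share is 0.87·0.33 = 0.287100.
P(poppy-seed meal | positive screen, actual drug use) = 0.287100 / 0.729300 ≈ 0.394

P(poppy-seed meal | positive screen, actual drug use) ≈ 0.394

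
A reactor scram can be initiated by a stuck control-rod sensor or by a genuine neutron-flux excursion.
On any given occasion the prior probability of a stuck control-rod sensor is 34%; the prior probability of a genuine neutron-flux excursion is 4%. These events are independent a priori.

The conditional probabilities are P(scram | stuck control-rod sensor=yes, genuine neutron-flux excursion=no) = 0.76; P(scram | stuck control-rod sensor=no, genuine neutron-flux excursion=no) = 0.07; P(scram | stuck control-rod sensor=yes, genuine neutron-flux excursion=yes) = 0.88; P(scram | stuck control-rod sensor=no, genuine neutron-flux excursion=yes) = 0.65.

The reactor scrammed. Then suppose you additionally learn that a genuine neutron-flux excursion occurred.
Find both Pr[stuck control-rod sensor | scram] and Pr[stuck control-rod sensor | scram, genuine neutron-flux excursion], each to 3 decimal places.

Pr[stuck control-rod sensor | scram] ≈ 0.809; Pr[stuck control-rod sensor | scram, genuine neutron-flux excursion] ≈ 0.411

Enumerate the 4 (stuck control-rod sensor, genuine neutron-flux excursion) configurations and weight by the priors:
  P(scram) = 0.07×0.66×0.96 + 0.65×0.66×0.04 + 0.76×0.34×0.96 + 0.88×0.34×0.04
        = 0.044352 + 0.017160 + 0.248064 + 0.011968 = 0.321544
Configurations with stuck control-rod sensor contribute 0.260032, so
  P(stuck control-rod sensor | scram) = 0.260032 / 0.321544 ≈ 0.809

With the extra evidence:
P(scram | genuine neutron-flux excursion) = 0.65*0.66 + 0.88*0.34 = 0.429000 + 0.299200 = 0.728200
Of this, 0.299200 comes from 0.88*0.34 (the stuck control-rod sensor=true cases).
Hence the posterior is 0.299200/0.728200 ≈ 0.411.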